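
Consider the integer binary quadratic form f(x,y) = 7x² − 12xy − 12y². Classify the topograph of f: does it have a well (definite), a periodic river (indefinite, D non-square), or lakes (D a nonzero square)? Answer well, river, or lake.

D = b²−4ac = (-12)² − 4·7·(-12) = 480
D > 0 non-square ⇒ indefinite ⇒ periodic river

river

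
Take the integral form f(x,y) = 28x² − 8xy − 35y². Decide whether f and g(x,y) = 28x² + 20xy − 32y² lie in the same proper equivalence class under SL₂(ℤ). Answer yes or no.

D₁ = 3984, D₂ = 3984
river cycle of f (length 20): (-35, 8, 28), (28, 48, -15), (-15, 42, 37), (37, 32, -20), (-20, 48, 21), (21, 36, -32), (-32, 28, 25), (25, 22, -35), (-35, 48, 12), (12, 48, -35), … (10 more)
river cycle of g (length 16): (-32, 44, 16), (16, 52, -20), (-20, 28, 40), (40, 52, -8), (-8, 60, 12), (12, 60, -8), (-8, 52, 40), (40, 28, -20), (-20, 52, 16), (16, 44, -32), … (6 more)
cycles differ ⇒ inequivalent

no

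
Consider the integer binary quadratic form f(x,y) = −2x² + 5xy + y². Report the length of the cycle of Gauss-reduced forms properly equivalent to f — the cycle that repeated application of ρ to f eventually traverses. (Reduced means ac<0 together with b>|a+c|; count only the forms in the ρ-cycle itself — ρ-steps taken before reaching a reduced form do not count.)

D = 33, ⌊√D⌋ = 5
river: ρ → (1,5,-2)
river: ρ → (-2,3,3)
river: ρ → (3,3,-2)
river: ρ → (-2,5,1)
ρ-cycle length = 4 (tail of 0 descent steps not counted)

4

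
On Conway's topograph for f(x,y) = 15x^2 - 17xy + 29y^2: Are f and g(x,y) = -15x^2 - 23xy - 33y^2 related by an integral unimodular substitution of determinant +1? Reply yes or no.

D₁ = -1451, D₂ = -1451
f: translate: b→13 (≡-17 mod 30), so (15,-17,29)→(15,13,27)
f: reduced (well bottom): (15,13,27) with a≤c, −a<b≤a
g is negative-definite; reduce −g:
−g: translate: b→-7 (≡23 mod 30), so (15,23,33)→(15,-7,25)
−g: reduced (well bottom): (15,-7,25) with a≤c, −a<b≤a
flip sign back: reduced form of g is (-15,7,-25)
reduced forms (15, 13, 27) vs (-15, 7, -25) ⇒ inequivalent

no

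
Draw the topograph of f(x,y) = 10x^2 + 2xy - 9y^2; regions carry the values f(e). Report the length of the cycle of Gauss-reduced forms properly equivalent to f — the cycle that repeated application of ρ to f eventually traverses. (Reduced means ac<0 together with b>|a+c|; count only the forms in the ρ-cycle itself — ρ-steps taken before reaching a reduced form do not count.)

D = 364, ⌊√D⌋ = 19
river: ρ → (-9,16,3)
river: ρ → (3,14,-14)
river: ρ → (-14,14,3)
river: ρ → (3,16,-9)
river: ρ → (-9,2,10)
river: ρ → (10,18,-1)
river: ρ → (-1,18,10)
river: ρ → (10,2,-9)
ρ-cycle length = 8 (tail of 0 descent steps not counted)

8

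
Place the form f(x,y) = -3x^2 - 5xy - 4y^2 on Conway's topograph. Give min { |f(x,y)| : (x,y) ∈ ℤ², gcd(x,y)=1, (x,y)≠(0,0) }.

translate: b→-1 (≡5 mod 6), so (3,5,4)→(3,-1,2)
flip: (3,-1,2)→(2,1,3)
reduced (well bottom): (2,1,3) with a≤c, −a<b≤a
well minimum |f| = |-2| = 2 (negative-definite)

2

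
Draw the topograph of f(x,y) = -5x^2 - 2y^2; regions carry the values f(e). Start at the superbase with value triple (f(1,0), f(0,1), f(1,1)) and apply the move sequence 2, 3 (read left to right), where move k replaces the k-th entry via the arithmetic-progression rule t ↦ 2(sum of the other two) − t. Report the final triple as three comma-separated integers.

start (-5,-2,-7) = (f(1,0),f(0,1),f(1,1))
replace slot 2: 2·((-5)+(-7)) − (-2) = -22 → (-5,-22,-7)
replace slot 3: 2·((-5)+(-22)) − (-7) = -47 → (-5,-22,-47)

-5,-22,-47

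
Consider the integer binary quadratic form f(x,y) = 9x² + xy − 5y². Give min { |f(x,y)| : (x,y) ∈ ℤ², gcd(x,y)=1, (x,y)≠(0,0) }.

descent: ρ → (-5,9,5)  [lands on river]
river: ρ → (5,11,-3)
river: ρ → (-3,13,1)
river: ρ → (1,13,-3)
river: ρ → (-3,11,5)
river: ρ → (5,9,-5)
river: ρ → (-5,11,3)
river: ρ → (3,13,-1)
river: ρ → (-1,13,3)
river: ρ → (3,11,-5)
closes: descent 1, river 10
min |a| on river = 1

1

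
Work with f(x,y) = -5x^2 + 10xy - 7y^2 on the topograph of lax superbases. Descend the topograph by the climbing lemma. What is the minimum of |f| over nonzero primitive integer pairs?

translate: b→0 (≡-10 mod 10), so (5,-10,7)→(5,0,2)
flip: (5,0,2)→(2,0,5)
reduced (well bottom): (2,0,5) with a≤c, −a<b≤a
well minimum |f| = |-2| = 2 (negative-definite)

2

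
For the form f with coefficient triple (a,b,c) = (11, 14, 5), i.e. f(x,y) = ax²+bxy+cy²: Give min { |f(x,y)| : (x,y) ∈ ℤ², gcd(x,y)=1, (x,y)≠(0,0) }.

translate: b→-8 (≡14 mod 22), so (11,14,5)→(11,-8,2)
flip: (11,-8,2)→(2,8,11)
translate: b→0 (≡8 mod 4), so (2,8,11)→(2,0,3)
reduced (well bottom): (2,0,3) with a≤c, −a<b≤a
well minimum = a = 2

2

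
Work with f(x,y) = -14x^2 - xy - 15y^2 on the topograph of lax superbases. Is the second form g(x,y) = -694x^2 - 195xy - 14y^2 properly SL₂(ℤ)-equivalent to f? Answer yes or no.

D₁ = -839, D₂ = -839
f is negative-definite; reduce −f:
−f: reduced (well bottom): (14,1,15) with a≤c, −a<b≤a
flip sign back: reduced form of f is (-14,-1,-15)
g is negative-definite; reduce −g:
−g: flip: (694,195,14)→(14,-195,694)
−g: translate: b→1 (≡-195 mod 28), so (14,-195,694)→(14,1,15)
−g: reduced (well bottom): (14,1,15) with a≤c, −a<b≤a
flip sign back: reduced form of g is (-14,-1,-15)
reduced forms (-14, -1, -15) vs (-14, -1, -15) ⇒ equivalent

yes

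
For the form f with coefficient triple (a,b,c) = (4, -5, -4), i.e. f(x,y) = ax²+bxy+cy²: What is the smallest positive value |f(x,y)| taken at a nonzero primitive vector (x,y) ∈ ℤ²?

descent: ρ → (-4,5,4)  [lands on river]
river: ρ → (4,3,-5)
river: ρ → (-5,7,2)
river: ρ → (2,9,-1)
river: ρ → (-1,9,2)
river: ρ → (2,7,-5)
river: ρ → (-5,3,4)
river: ρ → (4,5,-4)
river: ρ → (-4,3,5)
river: ρ → (5,7,-2)
river: ρ → (-2,9,1)
river: ρ → (1,9,-2)
river: ρ → (-2,7,5)
river: ρ → (5,3,-4)
closes: descent 1, river 14
min |a| on river = 1

1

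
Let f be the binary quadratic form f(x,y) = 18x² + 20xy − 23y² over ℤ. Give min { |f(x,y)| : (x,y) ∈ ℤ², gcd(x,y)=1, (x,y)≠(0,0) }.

river: ρ → (-23,26,15)
river: ρ → (15,34,-15)
river: ρ → (-15,26,23)
river: ρ → (23,20,-18)
river: ρ → (-18,16,25)
river: ρ → (25,34,-9)
river: ρ → (-9,38,17)
river: ρ → (17,30,-17)
river: ρ → (-17,38,9)
river: ρ → (9,34,-25)
river: ρ → (-25,16,18)
river: ρ → (18,20,-23)
closes: descent 0, river 12
min |a| on river = 9

9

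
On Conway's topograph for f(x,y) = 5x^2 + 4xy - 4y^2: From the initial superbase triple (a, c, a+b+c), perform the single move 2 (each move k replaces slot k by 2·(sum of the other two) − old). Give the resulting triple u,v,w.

start (5,-4,5) = (f(1,0),f(0,1),f(1,1))
replace slot 2: 2·(5+5) − (-4) = 24 → (5,24,5)

5,24,5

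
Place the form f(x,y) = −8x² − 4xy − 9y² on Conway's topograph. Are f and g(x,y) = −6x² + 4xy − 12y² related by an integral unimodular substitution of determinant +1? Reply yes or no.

D₁ = -272, D₂ = -272
f is negative-definite; reduce −f:
−f: reduced (well bottom): (8,4,9) with a≤c, −a<b≤a
flip sign back: reduced form of f is (-8,-4,-9)
g is negative-definite; reduce −g:
−g: reduced (well bottom): (6,-4,12) with a≤c, −a<b≤a
flip sign back: reduced form of g is (-6,4,-12)
reduced forms (-8, -4, -9) vs (-6, 4, -12) ⇒ inequivalent

no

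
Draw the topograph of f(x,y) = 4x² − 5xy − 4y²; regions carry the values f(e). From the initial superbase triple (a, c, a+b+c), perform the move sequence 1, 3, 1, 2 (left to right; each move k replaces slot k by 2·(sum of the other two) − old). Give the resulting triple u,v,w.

start (4,-4,-5) = (f(1,0),f(0,1),f(1,1))
replace slot 1: 2·((-4)+(-5)) − 4 = -22 → (-22,-4,-5)
replace slot 3: 2·((-22)+(-4)) − (-5) = -47 → (-22,-4,-47)
replace slot 1: 2·((-4)+(-47)) − (-22) = -80 → (-80,-4,-47)
replace slot 2: 2·((-80)+(-47)) − (-4) = -250 → (-80,-250,-47)

-80,-250,-47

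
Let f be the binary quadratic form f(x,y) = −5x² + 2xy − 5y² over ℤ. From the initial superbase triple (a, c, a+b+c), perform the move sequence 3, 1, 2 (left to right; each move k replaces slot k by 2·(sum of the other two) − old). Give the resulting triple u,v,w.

start (-5,-5,-8) = (f(1,0),f(0,1),f(1,1))
replace slot 3: 2·((-5)+(-5)) − (-8) = -12 → (-5,-5,-12)
replace slot 1: 2·((-5)+(-12)) − (-5) = -29 → (-29,-5,-12)
replace slot 2: 2·((-29)+(-12)) − (-5) = -77 → (-29,-77,-12)

-29,-77,-12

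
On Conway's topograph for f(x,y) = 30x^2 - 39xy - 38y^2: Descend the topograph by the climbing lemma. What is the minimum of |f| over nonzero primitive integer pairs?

descent: ρ → (-38,39,30)  [lands on river]
river: ρ → (30,21,-47)
river: ρ → (-47,73,4)
river: ρ → (4,71,-65)
river: ρ → (-65,59,10)
river: ρ → (10,61,-59)
river: ρ → (-59,57,12)
river: ρ → (12,63,-44)
river: ρ → (-44,25,31)
river: ρ → (31,37,-38)
closes: descent 1, river 10
min |a| on river = 4

4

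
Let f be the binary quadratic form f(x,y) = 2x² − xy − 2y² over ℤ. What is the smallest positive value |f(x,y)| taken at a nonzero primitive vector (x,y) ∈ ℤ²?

descent: ρ → (-2,1,2)  [lands on river]
river: ρ → (2,3,-1)
river: ρ → (-1,3,2)
river: ρ → (2,1,-2)
river: ρ → (-2,3,1)
river: ρ → (1,3,-2)
closes: descent 1, river 6
min |a| on river = 1

1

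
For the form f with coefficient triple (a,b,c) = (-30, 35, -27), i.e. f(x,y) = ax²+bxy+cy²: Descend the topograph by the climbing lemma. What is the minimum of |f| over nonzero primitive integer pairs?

translate: b→25 (≡-35 mod 60), so (30,-35,27)→(30,25,22)
flip: (30,25,22)→(22,-25,30)
translate: b→19 (≡-25 mod 44), so (22,-25,30)→(22,19,27)
reduced (well bottom): (22,19,27) with a≤c, −a<b≤a
well minimum |f| = |-22| = 22 (negative-definite)

22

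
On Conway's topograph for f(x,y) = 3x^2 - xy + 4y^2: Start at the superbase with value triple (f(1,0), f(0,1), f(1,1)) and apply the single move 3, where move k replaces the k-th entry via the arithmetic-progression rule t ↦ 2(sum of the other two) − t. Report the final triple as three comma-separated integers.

start (3,4,6) = (f(1,0),f(0,1),f(1,1))
replace slot 3: 2·(3+4) − 6 = 8 → (3,4,8)

3,4,8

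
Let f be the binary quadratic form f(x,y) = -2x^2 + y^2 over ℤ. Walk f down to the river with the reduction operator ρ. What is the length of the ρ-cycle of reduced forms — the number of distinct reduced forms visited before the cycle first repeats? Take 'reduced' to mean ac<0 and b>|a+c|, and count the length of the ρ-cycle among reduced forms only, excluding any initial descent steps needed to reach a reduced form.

D = 8, ⌊√D⌋ = 2
descent: ρ → (1,2,-1)  [lands on river]
river: ρ → (-1,2,1)
ρ-cycle length = 2 (tail of 1 descent step not counted)

2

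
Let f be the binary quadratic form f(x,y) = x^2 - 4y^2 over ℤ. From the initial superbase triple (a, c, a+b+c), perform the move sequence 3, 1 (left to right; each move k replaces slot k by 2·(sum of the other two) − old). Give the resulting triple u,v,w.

start (1,-4,-3) = (f(1,0),f(0,1),f(1,1))
replace slot 3: 2·(1+(-4)) − (-3) = -3 → (1,-4,-3)
replace slot 1: 2·((-4)+(-3)) − 1 = -15 → (-15,-4,-3)

-15,-4,-3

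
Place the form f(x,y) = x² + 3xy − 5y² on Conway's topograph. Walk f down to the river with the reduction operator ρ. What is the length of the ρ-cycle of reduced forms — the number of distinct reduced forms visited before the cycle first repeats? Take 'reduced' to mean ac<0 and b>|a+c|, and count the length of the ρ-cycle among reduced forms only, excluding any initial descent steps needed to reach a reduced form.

D = 29, ⌊√D⌋ = 5
descent: ρ → (-5,-3,1)
descent: ρ → (1,5,-1)  [lands on river]
river: ρ → (-1,5,1)
ρ-cycle length = 2 (tail of 2 descent steps not counted)

2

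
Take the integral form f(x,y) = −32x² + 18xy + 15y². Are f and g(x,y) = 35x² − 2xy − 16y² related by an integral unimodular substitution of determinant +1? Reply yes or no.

D₁ = 2244, D₂ = 2244
river cycle of f (length 14): (15, 42, -8), (-8, 38, 25), (25, 12, -21), (-21, 30, 16), (16, 34, -17), (-17, 34, 16), (16, 30, -21), (-21, 12, 25), (25, 38, -8), (-8, 42, 15), … (4 more)
river cycle of g (length 14): (-16, 34, 17), (17, 34, -16), (-16, 30, 21), (21, 12, -25), (-25, 38, 8), (8, 42, -15), (-15, 18, 32), (32, 46, -1), (-1, 46, 32), (32, 18, -15), … (4 more)
cycles differ ⇒ inequivalent

no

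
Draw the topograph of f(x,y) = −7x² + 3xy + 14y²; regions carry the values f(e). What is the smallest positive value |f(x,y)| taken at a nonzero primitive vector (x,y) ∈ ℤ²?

descent: ρ → (14,-3,-7)
descent: ρ → (-7,17,4)  [lands on river]
river: ρ → (4,15,-11)
river: ρ → (-11,7,8)
river: ρ → (8,9,-10)
river: ρ → (-10,11,7)
river: ρ → (7,17,-4)
river: ρ → (-4,15,11)
river: ρ → (11,7,-8)
river: ρ → (-8,9,10)
river: ρ → (10,11,-7)
closes: descent 2, river 10
min |a| on river = 4

4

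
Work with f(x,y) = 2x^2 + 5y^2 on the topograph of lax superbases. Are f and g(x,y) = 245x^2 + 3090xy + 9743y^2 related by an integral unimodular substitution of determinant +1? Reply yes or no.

D₁ = -40, D₂ = -40
f: reduced (well bottom): (2,0,5) with a≤c, −a<b≤a
g: translate: b→150 (≡3090 mod 490), so (245,3090,9743)→(245,150,23)
g: flip: (245,150,23)→(23,-150,245)
g: translate: b→-12 (≡-150 mod 46), so (23,-150,245)→(23,-12,2)
g: flip: (23,-12,2)→(2,12,23)
g: translate: b→0 (≡12 mod 4), so (2,12,23)→(2,0,5)
g: reduced (well bottom): (2,0,5) with a≤c, −a<b≤a
reduced forms (2, 0, 5) vs (2, 0, 5) ⇒ equivalent

yes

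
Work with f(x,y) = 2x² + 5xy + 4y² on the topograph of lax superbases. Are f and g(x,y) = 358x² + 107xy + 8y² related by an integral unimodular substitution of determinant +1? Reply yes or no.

D₁ = -7, D₂ = -7
f: translate: b→1 (≡5 mod 4), so (2,5,4)→(2,1,1)
f: flip: (2,1,1)→(1,-1,2)
f: translate: b→1 (≡-1 mod 2), so (1,-1,2)→(1,1,2)
f: reduced (well bottom): (1,1,2) with a≤c, −a<b≤a
g: flip: (358,107,8)→(8,-107,358)
g: translate: b→5 (≡-107 mod 16), so (8,-107,358)→(8,5,1)
g: flip: (8,5,1)→(1,-5,8)
g: translate: b→1 (≡-5 mod 2), so (1,-5,8)→(1,1,2)
g: reduced (well bottom): (1,1,2) with a≤c, −a<b≤a
reduced forms (1, 1, 2) vs (1, 1, 2) ⇒ equivalent

yes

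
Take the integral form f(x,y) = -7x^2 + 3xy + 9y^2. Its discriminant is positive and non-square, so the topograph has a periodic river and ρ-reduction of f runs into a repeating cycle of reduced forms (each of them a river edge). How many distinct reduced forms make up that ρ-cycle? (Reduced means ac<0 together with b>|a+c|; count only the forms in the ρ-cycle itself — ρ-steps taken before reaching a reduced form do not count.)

D = 261, ⌊√D⌋ = 16
river: ρ → (9,15,-1)
river: ρ → (-1,15,9)
river: ρ → (9,3,-7)
river: ρ → (-7,11,5)
river: ρ → (5,9,-9)
river: ρ → (-9,9,5)
river: ρ → (5,11,-7)
river: ρ → (-7,3,9)
ρ-cycle length = 8 (tail of 0 descent steps not counted)

8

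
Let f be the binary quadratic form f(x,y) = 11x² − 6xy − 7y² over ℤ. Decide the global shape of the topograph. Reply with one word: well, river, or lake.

D = b²−4ac = (-6)² − 4·11·(-7) = 344
D > 0 non-square ⇒ indefinite ⇒ periodic river

river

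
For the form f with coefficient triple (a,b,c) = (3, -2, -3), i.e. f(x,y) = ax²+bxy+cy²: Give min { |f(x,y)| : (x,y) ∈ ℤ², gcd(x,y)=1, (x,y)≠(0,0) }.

descent: ρ → (-3,2,3)  [lands on river]
river: ρ → (3,4,-2)
river: ρ → (-2,4,3)
river: ρ → (3,2,-3)
river: ρ → (-3,4,2)
river: ρ → (2,4,-3)
closes: descent 1, river 6
min |a| on river = 2

2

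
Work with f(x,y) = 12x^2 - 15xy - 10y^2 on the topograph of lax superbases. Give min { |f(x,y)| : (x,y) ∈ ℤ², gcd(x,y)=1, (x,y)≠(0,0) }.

descent: ρ → (-10,15,12)  [lands on river]
river: ρ → (12,9,-13)
river: ρ → (-13,17,8)
river: ρ → (8,15,-15)
river: ρ → (-15,15,8)
river: ρ → (8,17,-13)
river: ρ → (-13,9,12)
river: ρ → (12,15,-10)
river: ρ → (-10,25,2)
river: ρ → (2,23,-22)
river: ρ → (-22,21,3)
river: ρ → (3,21,-22)
river: ρ → (-22,23,2)
river: ρ → (2,25,-10)
closes: descent 1, river 14
min |a| on river = 2

2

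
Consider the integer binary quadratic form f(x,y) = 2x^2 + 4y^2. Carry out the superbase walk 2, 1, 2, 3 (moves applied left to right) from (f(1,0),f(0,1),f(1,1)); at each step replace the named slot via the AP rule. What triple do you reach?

start (2,4,6) = (f(1,0),f(0,1),f(1,1))
replace slot 2: 2·(2+6) − 4 = 12 → (2,12,6)
replace slot 1: 2·(12+6) − 2 = 34 → (34,12,6)
replace slot 2: 2·(34+6) − 12 = 68 → (34,68,6)
replace slot 3: 2·(34+68) − 6 = 198 → (34,68,198)

34,68,198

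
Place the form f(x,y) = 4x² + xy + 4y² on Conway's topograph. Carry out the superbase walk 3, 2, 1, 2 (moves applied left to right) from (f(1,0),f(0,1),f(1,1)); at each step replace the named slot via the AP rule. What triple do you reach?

start (4,4,9) = (f(1,0),f(0,1),f(1,1))
replace slot 3: 2·(4+4) − 9 = 7 → (4,4,7)
replace slot 2: 2·(4+7) − 4 = 18 → (4,18,7)
replace slot 1: 2·(18+7) − 4 = 46 → (46,18,7)
replace slot 2: 2·(46+7) − 18 = 88 → (46,88,7)

46,88,7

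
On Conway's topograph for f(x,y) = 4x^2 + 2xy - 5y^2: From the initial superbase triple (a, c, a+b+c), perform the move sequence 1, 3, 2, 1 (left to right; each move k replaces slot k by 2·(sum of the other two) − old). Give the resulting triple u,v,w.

start (4,-5,1) = (f(1,0),f(0,1),f(1,1))
replace slot 1: 2·((-5)+1) − 4 = -12 → (-12,-5,1)
replace slot 3: 2·((-12)+(-5)) − 1 = -35 → (-12,-5,-35)
replace slot 2: 2·((-12)+(-35)) − (-5) = -89 → (-12,-89,-35)
replace slot 1: 2·((-89)+(-35)) − (-12) = -236 → (-236,-89,-35)

-236,-89,-35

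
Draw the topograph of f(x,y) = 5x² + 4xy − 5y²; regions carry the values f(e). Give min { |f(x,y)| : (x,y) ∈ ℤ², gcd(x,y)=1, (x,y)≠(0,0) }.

river: ρ → (-5,6,4)
river: ρ → (4,10,-1)
river: ρ → (-1,10,4)
river: ρ → (4,6,-5)
river: ρ → (-5,4,5)
river: ρ → (5,6,-4)
river: ρ → (-4,10,1)
river: ρ → (1,10,-4)
river: ρ → (-4,6,5)
river: ρ → (5,4,-5)
closes: descent 0, river 10
min |a| on river = 1

1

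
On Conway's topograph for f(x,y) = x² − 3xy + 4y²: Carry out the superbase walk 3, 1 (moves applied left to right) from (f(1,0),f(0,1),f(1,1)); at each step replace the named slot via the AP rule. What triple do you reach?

start (1,4,2) = (f(1,0),f(0,1),f(1,1))
replace slot 3: 2·(1+4) − 2 = 8 → (1,4,8)
replace slot 1: 2·(4+8) − 1 = 23 → (23,4,8)

23,4,8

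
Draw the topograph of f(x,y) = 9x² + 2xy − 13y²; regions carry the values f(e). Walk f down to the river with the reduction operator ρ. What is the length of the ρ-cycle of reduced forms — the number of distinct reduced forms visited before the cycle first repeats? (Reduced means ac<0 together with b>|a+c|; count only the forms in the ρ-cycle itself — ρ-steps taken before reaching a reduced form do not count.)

D = 472, ⌊√D⌋ = 21
descent: ρ → (-13,-2,9)
descent: ρ → (9,20,-2)  [lands on river]
river: ρ → (-2,20,9)
river: ρ → (9,16,-6)
river: ρ → (-6,20,3)
river: ρ → (3,16,-18)
river: ρ → (-18,20,1)
river: ρ → (1,20,-18)
river: ρ → (-18,16,3)
river: ρ → (3,20,-6)
river: ρ → (-6,16,9)
ρ-cycle length = 10 (tail of 2 descent steps not counted)

10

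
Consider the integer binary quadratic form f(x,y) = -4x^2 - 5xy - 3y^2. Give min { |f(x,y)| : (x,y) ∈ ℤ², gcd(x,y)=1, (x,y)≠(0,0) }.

translate: b→-3 (≡5 mod 8), so (4,5,3)→(4,-3,2)
flip: (4,-3,2)→(2,3,4)
translate: b→-1 (≡3 mod 4), so (2,3,4)→(2,-1,3)
reduced (well bottom): (2,-1,3) with a≤c, −a<b≤a
well minimum |f| = |-2| = 2 (negative-definite)

2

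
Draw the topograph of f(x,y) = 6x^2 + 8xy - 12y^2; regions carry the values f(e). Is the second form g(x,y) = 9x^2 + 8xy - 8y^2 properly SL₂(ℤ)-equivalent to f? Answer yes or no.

D₁ = 352, D₂ = 352
river cycle of f (length 6): (-12, 16, 2), (2, 16, -12), (-12, 8, 6), (6, 16, -4), (-4, 16, 6), (6, 8, -12)
river cycle of g (length 6): (-8, 8, 9), (9, 10, -7), (-7, 18, 1), (1, 18, -7), (-7, 10, 9), (9, 8, -8)
cycles differ ⇒ inequivalent

no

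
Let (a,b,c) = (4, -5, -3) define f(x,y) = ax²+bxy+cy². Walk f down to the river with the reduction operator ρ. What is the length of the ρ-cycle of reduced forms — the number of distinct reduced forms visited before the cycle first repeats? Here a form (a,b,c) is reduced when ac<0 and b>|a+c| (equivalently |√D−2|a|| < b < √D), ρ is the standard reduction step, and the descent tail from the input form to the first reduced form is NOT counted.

D = 73, ⌊√D⌋ = 8
descent: ρ → (-3,5,4)  [lands on river]
river: ρ → (4,3,-4)
river: ρ → (-4,5,3)
river: ρ → (3,7,-2)
river: ρ → (-2,5,6)
river: ρ → (6,7,-1)
river: ρ → (-1,7,6)
river: ρ → (6,5,-2)
river: ρ → (-2,7,3)
river: ρ → (3,5,-4)
river: ρ → (-4,3,4)
river: ρ → (4,5,-3)
river: ρ → (-3,7,2)
river: ρ → (2,5,-6)
river: ρ → (-6,7,1)
river: ρ → (1,7,-6)
river: ρ → (-6,5,2)
river: ρ → (2,7,-3)
ρ-cycle length = 18 (tail of 1 descent step not counted)

18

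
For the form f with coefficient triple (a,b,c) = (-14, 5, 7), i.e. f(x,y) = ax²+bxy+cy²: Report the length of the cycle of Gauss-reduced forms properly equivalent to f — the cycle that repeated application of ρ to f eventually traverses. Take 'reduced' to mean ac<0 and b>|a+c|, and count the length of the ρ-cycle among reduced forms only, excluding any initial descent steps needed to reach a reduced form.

D = 417, ⌊√D⌋ = 20
descent: ρ → (7,9,-12)  [lands on river]
river: ρ → (-12,15,4)
river: ρ → (4,17,-8)
river: ρ → (-8,15,6)
river: ρ → (6,9,-14)
river: ρ → (-14,19,1)
river: ρ → (1,19,-14)
river: ρ → (-14,9,6)
river: ρ → (6,15,-8)
river: ρ → (-8,17,4)
river: ρ → (4,15,-12)
river: ρ → (-12,9,7)
river: ρ → (7,19,-2)
river: ρ → (-2,17,16)
river: ρ → (16,15,-3)
river: ρ → (-3,15,16)
river: ρ → (16,17,-2)
river: ρ → (-2,19,7)
ρ-cycle length = 18 (tail of 1 descent step not counted)

18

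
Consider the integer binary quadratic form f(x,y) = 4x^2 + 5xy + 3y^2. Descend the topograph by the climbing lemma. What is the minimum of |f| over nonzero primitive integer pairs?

translate: b→-3 (≡5 mod 8), so (4,5,3)→(4,-3,2)
flip: (4,-3,2)→(2,3,4)
translate: b→-1 (≡3 mod 4), so (2,3,4)→(2,-1,3)
reduced (well bottom): (2,-1,3) with a≤c, −a<b≤a
well minimum = a = 2

2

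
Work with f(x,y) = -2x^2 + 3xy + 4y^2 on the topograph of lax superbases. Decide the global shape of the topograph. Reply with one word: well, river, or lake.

D = b²−4ac = 3² − 4·(-2)·4 = 41
D > 0 non-square ⇒ indefinite ⇒ periodic river

river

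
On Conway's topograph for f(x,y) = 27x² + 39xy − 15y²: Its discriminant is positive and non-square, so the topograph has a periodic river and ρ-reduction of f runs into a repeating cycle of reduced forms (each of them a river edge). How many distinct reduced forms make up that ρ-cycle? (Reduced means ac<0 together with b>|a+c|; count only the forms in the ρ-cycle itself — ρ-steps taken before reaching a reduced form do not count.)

D = 3141, ⌊√D⌋ = 56
river: ρ → (-15,51,9)
river: ρ → (9,39,-45)
river: ρ → (-45,51,3)
river: ρ → (3,51,-45)
river: ρ → (-45,39,9)
river: ρ → (9,51,-15)
river: ρ → (-15,39,27)
river: ρ → (27,15,-27)
river: ρ → (-27,39,15)
river: ρ → (15,51,-9)
river: ρ → (-9,39,45)
river: ρ → (45,51,-3)
river: ρ → (-3,51,45)
river: ρ → (45,39,-9)
river: ρ → (-9,51,15)
river: ρ → (15,39,-27)
river: ρ → (-27,15,27)
river: ρ → (27,39,-15)
ρ-cycle length = 18 (tail of 0 descent steps not counted)

18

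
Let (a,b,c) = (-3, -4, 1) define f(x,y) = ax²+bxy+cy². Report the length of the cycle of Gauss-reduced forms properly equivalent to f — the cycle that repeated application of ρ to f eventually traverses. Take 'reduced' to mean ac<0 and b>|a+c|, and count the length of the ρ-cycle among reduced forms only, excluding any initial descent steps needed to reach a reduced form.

D = 28, ⌊√D⌋ = 5
descent: ρ → (1,4,-3)  [lands on river]
river: ρ → (-3,2,2)
river: ρ → (2,2,-3)
river: ρ → (-3,4,1)
ρ-cycle length = 4 (tail of 1 descent step not counted)

4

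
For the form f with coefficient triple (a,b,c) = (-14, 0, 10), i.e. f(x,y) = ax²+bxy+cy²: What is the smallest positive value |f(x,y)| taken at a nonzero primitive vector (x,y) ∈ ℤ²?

descent: ρ → (10,20,-4)  [lands on river]
river: ρ → (-4,20,10)
closes: descent 1, river 2
min |a| on river = 4

4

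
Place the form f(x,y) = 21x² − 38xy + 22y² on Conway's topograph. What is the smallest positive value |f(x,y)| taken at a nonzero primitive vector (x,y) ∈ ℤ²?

translate: b→4 (≡-38 mod 42), so (21,-38,22)→(21,4,5)
flip: (21,4,5)→(5,-4,21)
reduced (well bottom): (5,-4,21) with a≤c, −a<b≤a
well minimum = a = 5

5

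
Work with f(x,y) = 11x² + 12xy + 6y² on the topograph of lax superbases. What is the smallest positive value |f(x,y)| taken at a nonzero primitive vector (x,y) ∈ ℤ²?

translate: b→-10 (≡12 mod 22), so (11,12,6)→(11,-10,5)
flip: (11,-10,5)→(5,10,11)
translate: b→0 (≡10 mod 10), so (5,10,11)→(5,0,6)
reduced (well bottom): (5,0,6) with a≤c, −a<b≤a
well minimum = a = 5

5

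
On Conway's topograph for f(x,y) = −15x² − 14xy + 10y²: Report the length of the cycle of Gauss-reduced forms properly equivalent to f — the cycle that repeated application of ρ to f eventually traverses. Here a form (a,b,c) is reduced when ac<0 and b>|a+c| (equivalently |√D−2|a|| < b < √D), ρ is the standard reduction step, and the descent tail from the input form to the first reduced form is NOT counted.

D = 796, ⌊√D⌋ = 28
descent: ρ → (10,14,-15)  [lands on river]
river: ρ → (-15,16,9)
river: ρ → (9,20,-11)
river: ρ → (-11,24,5)
river: ρ → (5,26,-6)
river: ρ → (-6,22,13)
river: ρ → (13,4,-15)
river: ρ → (-15,26,2)
river: ρ → (2,26,-15)
river: ρ → (-15,4,13)
river: ρ → (13,22,-6)
river: ρ → (-6,26,5)
river: ρ → (5,24,-11)
river: ρ → (-11,20,9)
river: ρ → (9,16,-15)
river: ρ → (-15,14,10)
river: ρ → (10,26,-3)
river: ρ → (-3,28,1)
river: ρ → (1,28,-3)
river: ρ → (-3,26,10)
ρ-cycle length = 20 (tail of 1 descent step not counted)

20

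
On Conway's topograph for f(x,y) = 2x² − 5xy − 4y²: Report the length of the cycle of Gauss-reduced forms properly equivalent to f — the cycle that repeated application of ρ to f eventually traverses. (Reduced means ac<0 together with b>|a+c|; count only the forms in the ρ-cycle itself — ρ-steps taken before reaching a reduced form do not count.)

D = 57, ⌊√D⌋ = 7
descent: ρ → (-4,5,2)  [lands on river]
river: ρ → (2,7,-1)
river: ρ → (-1,7,2)
river: ρ → (2,5,-4)
river: ρ → (-4,3,3)
river: ρ → (3,3,-4)
ρ-cycle length = 6 (tail of 1 descent step not counted)

6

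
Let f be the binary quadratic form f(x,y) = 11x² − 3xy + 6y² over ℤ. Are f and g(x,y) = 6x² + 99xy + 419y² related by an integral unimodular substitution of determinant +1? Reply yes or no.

D₁ = -255, D₂ = -255
f: flip: (11,-3,6)→(6,3,11)
f: reduced (well bottom): (6,3,11) with a≤c, −a<b≤a
g: translate: b→3 (≡99 mod 12), so (6,99,419)→(6,3,11)
g: reduced (well bottom): (6,3,11) with a≤c, −a<b≤a
reduced forms (6, 3, 11) vs (6, 3, 11) ⇒ equivalent

yes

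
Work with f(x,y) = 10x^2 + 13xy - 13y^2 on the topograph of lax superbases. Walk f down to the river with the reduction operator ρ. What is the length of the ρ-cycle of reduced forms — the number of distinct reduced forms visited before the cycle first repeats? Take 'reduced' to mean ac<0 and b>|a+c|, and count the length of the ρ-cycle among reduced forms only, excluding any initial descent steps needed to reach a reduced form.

D = 689, ⌊√D⌋ = 26
river: ρ → (-13,13,10)
river: ρ → (10,7,-16)
river: ρ → (-16,25,1)
river: ρ → (1,25,-16)
river: ρ → (-16,7,10)
river: ρ → (10,13,-13)
ρ-cycle length = 6 (tail of 0 descent steps not counted)

6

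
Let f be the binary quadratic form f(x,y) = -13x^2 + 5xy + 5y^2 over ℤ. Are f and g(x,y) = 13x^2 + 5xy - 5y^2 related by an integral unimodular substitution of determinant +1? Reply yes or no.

D₁ = 285, D₂ = 285
river cycle of f (length 2): (5, 15, -3), (-3, 15, 5)
river cycle of g (length 2): (-5, 15, 3), (3, 15, -5)
cycles differ ⇒ inequivalent

no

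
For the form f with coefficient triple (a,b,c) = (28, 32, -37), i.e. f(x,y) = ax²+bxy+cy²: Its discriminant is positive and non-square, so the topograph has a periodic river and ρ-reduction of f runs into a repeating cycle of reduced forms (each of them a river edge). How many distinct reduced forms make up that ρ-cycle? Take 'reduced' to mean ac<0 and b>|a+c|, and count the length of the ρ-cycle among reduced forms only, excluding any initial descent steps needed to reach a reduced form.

D = 5168, ⌊√D⌋ = 71
river: ρ → (-37,42,23)
river: ρ → (23,50,-29)
river: ρ → (-29,66,7)
river: ρ → (7,60,-56)
river: ρ → (-56,52,11)
river: ρ → (11,58,-41)
river: ρ → (-41,24,28)
river: ρ → (28,32,-37)
ρ-cycle length = 8 (tail of 0 descent steps not counted)

8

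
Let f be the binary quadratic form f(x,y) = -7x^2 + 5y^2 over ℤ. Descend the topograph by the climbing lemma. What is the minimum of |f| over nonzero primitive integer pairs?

descent: ρ → (5,10,-2)  [lands on river]
river: ρ → (-2,10,5)
closes: descent 1, river 2
min |a| on river = 2

2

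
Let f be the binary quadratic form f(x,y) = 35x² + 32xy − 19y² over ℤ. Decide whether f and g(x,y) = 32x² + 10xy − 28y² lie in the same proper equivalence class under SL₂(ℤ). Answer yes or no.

D₁ = 3684, D₂ = 3684
river cycle of f (length 34): (-19, 44, 23), (23, 48, -15), (-15, 42, 32), (32, 22, -25), (-25, 28, 29), (29, 30, -24), (-24, 18, 35), (35, 52, -7), (-7, 60, 3), (3, 60, -7), … (24 more)
river cycle of g (length 34): (-28, 46, 14), (14, 38, -40), (-40, 42, 12), (12, 54, -16), (-16, 42, 30), (30, 18, -28), (-28, 38, 20), (20, 42, -24), (-24, 54, 8), (8, 58, -10), … (24 more)
cycles differ ⇒ inequivalent

no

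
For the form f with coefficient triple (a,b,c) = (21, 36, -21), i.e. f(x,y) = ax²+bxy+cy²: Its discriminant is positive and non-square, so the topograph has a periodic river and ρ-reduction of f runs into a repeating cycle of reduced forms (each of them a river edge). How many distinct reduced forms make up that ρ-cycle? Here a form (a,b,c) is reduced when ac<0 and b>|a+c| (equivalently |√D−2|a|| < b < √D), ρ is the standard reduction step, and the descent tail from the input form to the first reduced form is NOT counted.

D = 3060, ⌊√D⌋ = 55
river: ρ → (-21,48,9)
river: ρ → (9,42,-36)
river: ρ → (-36,30,15)
river: ρ → (15,30,-36)
river: ρ → (-36,42,9)
river: ρ → (9,48,-21)
river: ρ → (-21,36,21)
river: ρ → (21,48,-9)
river: ρ → (-9,42,36)
river: ρ → (36,30,-15)
river: ρ → (-15,30,36)
river: ρ → (36,42,-9)
river: ρ → (-9,48,21)
river: ρ → (21,36,-21)
ρ-cycle length = 14 (tail of 0 descent steps not counted)

14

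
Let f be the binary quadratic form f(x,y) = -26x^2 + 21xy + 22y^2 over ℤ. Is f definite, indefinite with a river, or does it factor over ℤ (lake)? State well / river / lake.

D = b²−4ac = 21² − 4·(-26)·22 = 2729
D > 0 non-square ⇒ indefinite ⇒ periodic river

river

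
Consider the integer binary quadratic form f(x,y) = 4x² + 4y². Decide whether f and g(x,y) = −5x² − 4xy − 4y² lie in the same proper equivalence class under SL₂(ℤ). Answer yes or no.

D₁ = -64, D₂ = -64
f: reduced (well bottom): (4,0,4) with a≤c, −a<b≤a
g is negative-definite; reduce −g:
−g: flip: (5,4,4)→(4,-4,5)
−g: translate: b→4 (≡-4 mod 8), so (4,-4,5)→(4,4,5)
−g: reduced (well bottom): (4,4,5) with a≤c, −a<b≤a
flip sign back: reduced form of g is (-4,-4,-5)
reduced forms (4, 0, 4) vs (-4, -4, -5) ⇒ inequivalent

no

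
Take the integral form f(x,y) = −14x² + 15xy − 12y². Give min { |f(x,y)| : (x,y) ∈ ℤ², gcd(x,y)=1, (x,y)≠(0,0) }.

translate: b→13 (≡-15 mod 28), so (14,-15,12)→(14,13,11)
flip: (14,13,11)→(11,-13,14)
translate: b→9 (≡-13 mod 22), so (11,-13,14)→(11,9,12)
reduced (well bottom): (11,9,12) with a≤c, −a<b≤a
well minimum |f| = |-11| = 11 (negative-definite)

11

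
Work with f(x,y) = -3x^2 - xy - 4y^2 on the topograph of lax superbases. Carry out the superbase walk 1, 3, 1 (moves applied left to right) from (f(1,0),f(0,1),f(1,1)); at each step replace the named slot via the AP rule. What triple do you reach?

start (-3,-4,-8) = (f(1,0),f(0,1),f(1,1))
replace slot 1: 2·((-4)+(-8)) − (-3) = -21 → (-21,-4,-8)
replace slot 3: 2·((-21)+(-4)) − (-8) = -42 → (-21,-4,-42)
replace slot 1: 2·((-4)+(-42)) − (-21) = -71 → (-71,-4,-42)

-71,-4,-42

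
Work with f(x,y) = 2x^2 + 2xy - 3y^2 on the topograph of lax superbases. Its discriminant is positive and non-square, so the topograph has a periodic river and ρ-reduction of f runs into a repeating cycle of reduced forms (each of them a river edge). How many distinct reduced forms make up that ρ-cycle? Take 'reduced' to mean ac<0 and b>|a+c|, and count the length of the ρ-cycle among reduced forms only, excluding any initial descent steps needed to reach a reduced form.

D = 28, ⌊√D⌋ = 5
river: ρ → (-3,4,1)
river: ρ → (1,4,-3)
river: ρ → (-3,2,2)
river: ρ → (2,2,-3)
ρ-cycle length = 4 (tail of 0 descent steps not counted)

4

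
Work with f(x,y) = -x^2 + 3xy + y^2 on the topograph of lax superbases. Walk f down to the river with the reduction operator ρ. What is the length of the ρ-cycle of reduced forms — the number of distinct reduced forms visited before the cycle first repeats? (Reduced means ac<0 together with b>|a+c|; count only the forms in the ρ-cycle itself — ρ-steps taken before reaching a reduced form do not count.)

D = 13, ⌊√D⌋ = 3
river: ρ → (1,3,-1)
river: ρ → (-1,3,1)
ρ-cycle length = 2 (tail of 0 descent steps not counted)

2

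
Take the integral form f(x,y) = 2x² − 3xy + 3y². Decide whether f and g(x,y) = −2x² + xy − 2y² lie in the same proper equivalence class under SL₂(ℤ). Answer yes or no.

D₁ = -15, D₂ = -15
f: translate: b→1 (≡-3 mod 4), so (2,-3,3)→(2,1,2)
f: reduced (well bottom): (2,1,2) with a≤c, −a<b≤a
g is negative-definite; reduce −g:
−g: flip: (2,-1,2)→(2,1,2)
−g: reduced (well bottom): (2,1,2) with a≤c, −a<b≤a
flip sign back: reduced form of g is (-2,-1,-2)
reduced forms (2, 1, 2) vs (-2, -1, -2) ⇒ inequivalent

no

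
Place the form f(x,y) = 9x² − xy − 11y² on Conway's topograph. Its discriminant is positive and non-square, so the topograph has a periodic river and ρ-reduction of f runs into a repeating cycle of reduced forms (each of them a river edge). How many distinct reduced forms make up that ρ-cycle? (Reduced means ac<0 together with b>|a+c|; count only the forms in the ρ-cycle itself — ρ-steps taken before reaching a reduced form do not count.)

D = 397, ⌊√D⌋ = 19
descent: ρ → (-11,1,9)
descent: ρ → (9,17,-3)  [lands on river]
river: ρ → (-3,19,3)
river: ρ → (3,17,-9)
river: ρ → (-9,19,1)
river: ρ → (1,19,-9)
river: ρ → (-9,17,3)
river: ρ → (3,19,-3)
river: ρ → (-3,17,9)
river: ρ → (9,19,-1)
river: ρ → (-1,19,9)
ρ-cycle length = 10 (tail of 2 descent steps not counted)

10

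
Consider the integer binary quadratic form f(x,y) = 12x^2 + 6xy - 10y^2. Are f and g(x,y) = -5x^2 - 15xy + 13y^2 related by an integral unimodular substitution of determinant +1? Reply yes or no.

D₁ = 516, D₂ = 485
discriminants differ ⇒ not SL₂(ℤ)-equivalent

no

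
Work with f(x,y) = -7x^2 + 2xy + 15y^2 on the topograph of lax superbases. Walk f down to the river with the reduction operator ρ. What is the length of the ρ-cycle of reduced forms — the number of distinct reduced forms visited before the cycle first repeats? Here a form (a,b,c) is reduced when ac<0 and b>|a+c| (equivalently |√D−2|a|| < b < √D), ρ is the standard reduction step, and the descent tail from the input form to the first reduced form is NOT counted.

D = 424, ⌊√D⌋ = 20
descent: ρ → (15,-2,-7)
descent: ρ → (-7,16,6)  [lands on river]
river: ρ → (6,20,-1)
river: ρ → (-1,20,6)
river: ρ → (6,16,-7)
river: ρ → (-7,12,10)
river: ρ → (10,8,-9)
river: ρ → (-9,10,9)
river: ρ → (9,8,-10)
river: ρ → (-10,12,7)
river: ρ → (7,16,-6)
river: ρ → (-6,20,1)
river: ρ → (1,20,-6)
river: ρ → (-6,16,7)
river: ρ → (7,12,-10)
river: ρ → (-10,8,9)
river: ρ → (9,10,-9)
river: ρ → (-9,8,10)
river: ρ → (10,12,-7)
ρ-cycle length = 18 (tail of 2 descent steps not counted)

18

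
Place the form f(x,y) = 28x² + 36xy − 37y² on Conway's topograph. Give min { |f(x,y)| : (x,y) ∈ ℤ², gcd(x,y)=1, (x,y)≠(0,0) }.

river: ρ → (-37,38,27)
river: ρ → (27,70,-5)
river: ρ → (-5,70,27)
river: ρ → (27,38,-37)
river: ρ → (-37,36,28)
river: ρ → (28,20,-45)
river: ρ → (-45,70,3)
river: ρ → (3,68,-68)
river: ρ → (-68,68,3)
river: ρ → (3,70,-45)
river: ρ → (-45,20,28)
river: ρ → (28,36,-37)
closes: descent 0, river 12
min |a| on river = 3

3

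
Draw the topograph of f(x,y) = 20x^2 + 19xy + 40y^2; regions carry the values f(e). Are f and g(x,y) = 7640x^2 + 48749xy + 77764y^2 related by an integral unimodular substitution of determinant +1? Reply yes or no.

D₁ = -2839, D₂ = -2839
f: reduced (well bottom): (20,19,40) with a≤c, −a<b≤a
g: translate: b→2909 (≡48749 mod 15280), so (7640,48749,77764)→(7640,2909,277)
g: flip: (7640,2909,277)→(277,-2909,7640)
g: translate: b→-139 (≡-2909 mod 554), so (277,-2909,7640)→(277,-139,20)
g: flip: (277,-139,20)→(20,139,277)
g: translate: b→19 (≡139 mod 40), so (20,139,277)→(20,19,40)
g: reduced (well bottom): (20,19,40) with a≤c, −a<b≤a
reduced forms (20, 19, 40) vs (20, 19, 40) ⇒ equivalent

yes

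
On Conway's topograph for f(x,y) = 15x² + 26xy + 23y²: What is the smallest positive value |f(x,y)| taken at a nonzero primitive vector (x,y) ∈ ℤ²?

translate: b→-4 (≡26 mod 30), so (15,26,23)→(15,-4,12)
flip: (15,-4,12)→(12,4,15)
reduced (well bottom): (12,4,15) with a≤c, −a<b≤a
well minimum = a = 12

12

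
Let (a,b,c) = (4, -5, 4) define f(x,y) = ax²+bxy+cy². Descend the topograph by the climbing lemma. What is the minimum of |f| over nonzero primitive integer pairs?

translate: b→3 (≡-5 mod 8), so (4,-5,4)→(4,3,3)
flip: (4,3,3)→(3,-3,4)
translate: b→3 (≡-3 mod 6), so (3,-3,4)→(3,3,4)
reduced (well bottom): (3,3,4) with a≤c, −a<b≤a
well minimum = a = 3

3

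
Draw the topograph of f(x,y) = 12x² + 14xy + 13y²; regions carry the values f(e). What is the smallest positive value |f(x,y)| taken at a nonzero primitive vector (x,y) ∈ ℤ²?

translate: b→-10 (≡14 mod 24), so (12,14,13)→(12,-10,11)
flip: (12,-10,11)→(11,10,12)
reduced (well bottom): (11,10,12) with a≤c, −a<b≤a
well minimum = a = 11

11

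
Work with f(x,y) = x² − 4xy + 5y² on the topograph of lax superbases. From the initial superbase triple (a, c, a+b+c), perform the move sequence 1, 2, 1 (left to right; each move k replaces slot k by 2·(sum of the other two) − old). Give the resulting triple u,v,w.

start (1,5,2) = (f(1,0),f(0,1),f(1,1))
replace slot 1: 2·(5+2) − 1 = 13 → (13,5,2)
replace slot 2: 2·(13+2) − 5 = 25 → (13,25,2)
replace slot 1: 2·(25+2) − 13 = 41 → (41,25,2)

41,25,2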